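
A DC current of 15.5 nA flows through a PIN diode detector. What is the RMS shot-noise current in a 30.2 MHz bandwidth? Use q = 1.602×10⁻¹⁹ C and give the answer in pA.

387 pA

I_n = √(2qI·B)
2qI·B = 2 × 1.602×10⁻¹⁹ × 1.55×10⁻⁸ × 3.02×10⁷ = 1.50×10⁻¹⁹ A²
I_n = √(1.50×10⁻¹⁹) = 3.87×10⁻¹⁰ A = 387 pA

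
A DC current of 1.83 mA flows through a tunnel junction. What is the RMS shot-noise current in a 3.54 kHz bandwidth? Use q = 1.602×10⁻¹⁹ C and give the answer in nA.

I_n = √(2qI·B)
2qI·B = 2 × 1.602×10⁻¹⁹ × 1.83×10⁻³ × 3.54×10³ = 2.08×10⁻¹⁸ A²
I_n = √(2.08×10⁻¹⁸) = 1.44×10⁻⁹ A = 1.44 nA

1.44 nA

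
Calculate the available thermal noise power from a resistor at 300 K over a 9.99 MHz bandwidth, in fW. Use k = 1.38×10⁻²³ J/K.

41.4 fW

P_n = kTB = 1.38×10⁻²³ × 300 × 9.99×10⁶ = 4.14×10⁻¹⁴ W = 41.4 fW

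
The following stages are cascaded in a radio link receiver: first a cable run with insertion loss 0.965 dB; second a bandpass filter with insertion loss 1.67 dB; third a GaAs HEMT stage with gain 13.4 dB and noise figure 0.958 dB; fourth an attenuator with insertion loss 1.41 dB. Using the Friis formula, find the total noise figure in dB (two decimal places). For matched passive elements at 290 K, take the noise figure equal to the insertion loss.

Convert to linear (a loss of L dB is a gain of −L dB): F_i = 10^(NF_i/10), G_i = 10^(G_i,dB/10)
  Stage 1: F_1 = 10^(0.965/10) = 1.249, G_1 = 10^(−0.965/10) = 0.8008
  Stage 2: F_2 = 10^(1.67/10) = 1.469, G_2 = 10^(−1.67/10) = 0.6808
  Stage 3: F_3 = 10^(0.958/10) = 1.247, G_3 = 10^(13.4/10) = 21.88
  Stage 4: F_4 = 10^(1.41/10) = 1.384, G_4 = 10^(−1.41/10) = 0.7228
Friis cascade:
  F = 1.249 + (1.469 − 1)/0.8008 + (1.247 − 1)/0.5451 + (1.384 − 1)/11.93 = 2.319
NF = 10 log₁₀(2.319) = 3.65 dB

3.65 dB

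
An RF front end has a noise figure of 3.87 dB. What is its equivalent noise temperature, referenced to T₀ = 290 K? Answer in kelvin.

417 K

F = 10^(3.87/10) = 2.43781
T_e = (F − 1)·T₀ = (2.43781 − 1) × 290 = 417 K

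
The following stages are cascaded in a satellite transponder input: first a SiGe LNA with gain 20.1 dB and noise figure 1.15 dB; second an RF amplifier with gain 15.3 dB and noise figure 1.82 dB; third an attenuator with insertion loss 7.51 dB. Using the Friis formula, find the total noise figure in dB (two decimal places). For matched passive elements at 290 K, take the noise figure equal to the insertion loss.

Convert to linear (a loss of L dB is a gain of −L dB): F_i = 10^(NF_i/10), G_i = 10^(G_i,dB/10)
  Stage 1: F_1 = 10^(1.15/10) = 1.303, G_1 = 10^(20.1/10) = 102.3
  Stage 2: F_2 = 10^(1.82/10) = 1.521, G_2 = 10^(15.3/10) = 33.88
  Stage 3: F_3 = 10^(7.51/10) = 5.636, G_3 = 10^(−7.51/10) = 0.1774
Friis cascade:
  F = 1.303 + (1.521 − 1)/102.3 + (5.636 − 1)/3467 = 1.310
NF = 10 log₁₀(1.310) = 1.17 dB

1.17 dB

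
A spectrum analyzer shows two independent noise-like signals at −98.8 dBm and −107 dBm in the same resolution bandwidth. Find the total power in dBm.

−98.2 dBm

Convert to linear, add, convert back:
P₁ = 1.32×10⁻¹³ W, P₂ = 2.00×10⁻¹⁴ W
P_tot = 1.52×10⁻¹³ W → 10 log₁₀(P_tot / 10⁻³) = −98.2 dBm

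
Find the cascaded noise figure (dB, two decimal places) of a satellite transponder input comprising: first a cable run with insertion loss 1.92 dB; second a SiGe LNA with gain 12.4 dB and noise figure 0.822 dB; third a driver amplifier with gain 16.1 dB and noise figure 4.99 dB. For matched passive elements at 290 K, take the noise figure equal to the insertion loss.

3.17 dB

Convert to linear (a loss of L dB is a gain of −L dB): F_i = 10^(NF_i/10), G_i = 10^(G_i,dB/10)
  Stage 1: F_1 = 10^(1.92/10) = 1.556, G_1 = 10^(−1.92/10) = 0.6427
  Stage 2: F_2 = 10^(0.822/10) = 1.208, G_2 = 10^(12.4/10) = 17.38
  Stage 3: F_3 = 10^(4.99/10) = 3.155, G_3 = 10^(16.1/10) = 40.74
Friis cascade:
  F = 1.556 + (1.208 − 1)/0.6427 + (3.155 − 1)/11.17 = 2.073
NF = 10 log₁₀(2.073) = 3.17 dB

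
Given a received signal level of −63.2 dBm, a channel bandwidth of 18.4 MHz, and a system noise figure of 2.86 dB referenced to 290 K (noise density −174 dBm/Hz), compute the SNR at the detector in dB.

Noise floor: N = −174 + 10 log₁₀(B) + NF
10 log₁₀(1.84×10⁷) = 72.65 dB
N = −174 + 72.65 + 2.86 = −98.49 dBm
SNR = P_sig − N = −63.2 − (−98.49) = 35.29 dB → 35.3 dB

35.3 dB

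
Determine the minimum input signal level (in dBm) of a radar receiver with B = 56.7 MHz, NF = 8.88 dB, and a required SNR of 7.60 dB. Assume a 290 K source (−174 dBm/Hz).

−80.0 dBm

Sensitivity = −174 + 10 log₁₀(B) + NF + SNR_min
= −174 + 77.54 + 8.88 + 7.60
= −79.98 dBm → −80.0 dBm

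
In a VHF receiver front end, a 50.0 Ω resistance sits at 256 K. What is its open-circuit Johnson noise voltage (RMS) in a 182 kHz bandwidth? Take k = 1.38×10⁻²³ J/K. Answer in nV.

359 nV

V_n = √(4kTRB)
4kTRB = 4 × 1.38×10⁻²³ × 256 × 5.00×10¹ × 1.82×10⁵ = 1.29×10⁻¹³ V²
V_n = √(1.29×10⁻¹³) = 3.59×10⁻⁷ V = 359 nV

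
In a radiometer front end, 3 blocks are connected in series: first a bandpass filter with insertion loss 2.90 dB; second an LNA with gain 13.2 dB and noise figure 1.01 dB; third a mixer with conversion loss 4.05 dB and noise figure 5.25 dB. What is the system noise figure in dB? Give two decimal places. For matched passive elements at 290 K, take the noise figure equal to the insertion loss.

Convert to linear (a loss of L dB is a gain of −L dB): F_i = 10^(NF_i/10), G_i = 10^(G_i,dB/10)
  Stage 1: F_1 = 10^(2.90/10) = 1.950, G_1 = 10^(−2.90/10) = 0.5129
  Stage 2: F_2 = 10^(1.01/10) = 1.262, G_2 = 10^(13.2/10) = 20.89
  Stage 3: F_3 = 10^(5.25/10) = 3.350, G_3 = 10^(−4.05/10) = 0.3936
Friis cascade:
  F = 1.950 + (1.262 − 1)/0.5129 + (3.350 − 1)/10.72 = 2.680
NF = 10 log₁₀(2.680) = 4.28 dB

4.28 dB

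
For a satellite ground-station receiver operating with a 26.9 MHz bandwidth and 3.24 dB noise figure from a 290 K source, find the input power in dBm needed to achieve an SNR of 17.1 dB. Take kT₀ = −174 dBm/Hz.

Sensitivity = −174 + 10 log₁₀(B) + NF + SNR_min
= −174 + 74.3 + 3.24 + 17.1
= −79.36 dBm → −79.4 dBm

−79.4 dBm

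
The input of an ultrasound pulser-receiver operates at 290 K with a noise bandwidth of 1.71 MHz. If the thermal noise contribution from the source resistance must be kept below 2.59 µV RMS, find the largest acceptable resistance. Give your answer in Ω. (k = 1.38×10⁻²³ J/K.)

Johnson–Nyquist: V_n = √(4kTRB) ⇒ R = V_n² / (4kTB)
4kTB = 4 × 1.38×10⁻²³ × 290 × 1.71×10⁶ = 2.74×10⁻¹⁴
R = (2.59×10⁻⁶)² / 2.74×10⁻¹⁴ = 2.45×10² Ω = 245 Ω

245 Ω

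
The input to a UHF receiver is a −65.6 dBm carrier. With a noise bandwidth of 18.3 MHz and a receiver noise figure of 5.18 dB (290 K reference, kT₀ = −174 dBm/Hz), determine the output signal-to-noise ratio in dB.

Noise floor: N = −174 + 10 log₁₀(B) + NF
10 log₁₀(1.83×10⁷) = 72.62 dB
N = −174 + 72.62 + 5.18 = −96.20 dBm
SNR = P_sig − N = −65.6 − (−96.20) = 30.60 dB → 30.6 dB

30.6 dB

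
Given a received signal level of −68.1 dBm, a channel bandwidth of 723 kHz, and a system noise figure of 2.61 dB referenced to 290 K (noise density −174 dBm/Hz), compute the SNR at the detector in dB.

Noise floor: N = −174 + 10 log₁₀(B) + NF
10 log₁₀(7.23×10⁵) = 58.59 dB
N = −174 + 58.59 + 2.61 = −112.80 dBm
SNR = P_sig − N = −68.1 − (−112.80) = 44.70 dB → 44.7 dB

44.7 dB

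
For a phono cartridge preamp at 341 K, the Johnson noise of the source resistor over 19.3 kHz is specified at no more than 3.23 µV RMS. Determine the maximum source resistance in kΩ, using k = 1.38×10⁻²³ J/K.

28.7 kΩ

Johnson–Nyquist: V_n = √(4kTRB) ⇒ R = V_n² / (4kTB)
4kTB = 4 × 1.38×10⁻²³ × 341 × 1.93×10⁴ = 3.63×10⁻¹⁶
R = (3.23×10⁻⁶)² / 3.63×10⁻¹⁶ = 2.87×10⁴ Ω = 28.7 kΩ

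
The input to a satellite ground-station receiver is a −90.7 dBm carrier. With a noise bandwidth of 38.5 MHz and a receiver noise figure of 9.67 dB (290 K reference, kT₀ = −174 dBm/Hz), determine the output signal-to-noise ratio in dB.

−2.2 dB

Noise floor: N = −174 + 10 log₁₀(B) + NF
10 log₁₀(3.85×10⁷) = 75.85 dB
N = −174 + 75.85 + 9.67 = −88.48 dBm
SNR = P_sig − N = −90.7 − (−88.48) = −2.22 dB → −2.2 dB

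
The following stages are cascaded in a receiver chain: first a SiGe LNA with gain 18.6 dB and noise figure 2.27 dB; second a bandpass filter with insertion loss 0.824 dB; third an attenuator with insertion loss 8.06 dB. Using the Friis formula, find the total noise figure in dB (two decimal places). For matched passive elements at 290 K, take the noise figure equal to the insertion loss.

2.50 dB

Convert to linear (a loss of L dB is a gain of −L dB): F_i = 10^(NF_i/10), G_i = 10^(G_i,dB/10)
  Stage 1: F_1 = 10^(2.27/10) = 1.687, G_1 = 10^(18.6/10) = 72.44
  Stage 2: F_2 = 10^(0.824/10) = 1.209, G_2 = 10^(−0.824/10) = 0.8272
  Stage 3: F_3 = 10^(8.06/10) = 6.397, G_3 = 10^(−8.06/10) = 0.1563
Friis cascade:
  F = 1.687 + (1.209 − 1)/72.44 + (6.397 − 1)/59.92 = 1.780
NF = 10 log₁₀(1.780) = 2.50 dB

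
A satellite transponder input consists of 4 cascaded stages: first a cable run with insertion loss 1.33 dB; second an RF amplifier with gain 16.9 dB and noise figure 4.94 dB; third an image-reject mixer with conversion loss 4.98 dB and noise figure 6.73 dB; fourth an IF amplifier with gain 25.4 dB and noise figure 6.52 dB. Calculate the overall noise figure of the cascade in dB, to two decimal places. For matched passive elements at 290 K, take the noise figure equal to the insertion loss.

Convert to linear (a loss of L dB is a gain of −L dB): F_i = 10^(NF_i/10), G_i = 10^(G_i,dB/10)
  Stage 1: F_1 = 10^(1.33/10) = 1.358, G_1 = 10^(−1.33/10) = 0.7362
  Stage 2: F_2 = 10^(4.94/10) = 3.119, G_2 = 10^(16.9/10) = 48.98
  Stage 3: F_3 = 10^(6.73/10) = 4.710, G_3 = 10^(−4.98/10) = 0.3177
  Stage 4: F_4 = 10^(6.52/10) = 4.487, G_4 = 10^(25.4/10) = 346.7
Friis cascade:
  F = 1.358 + (3.119 − 1)/0.7362 + (4.710 − 1)/36.06 + (4.487 − 1)/11.46 = 4.644
NF = 10 log₁₀(4.644) = 6.67 dB

6.67 dB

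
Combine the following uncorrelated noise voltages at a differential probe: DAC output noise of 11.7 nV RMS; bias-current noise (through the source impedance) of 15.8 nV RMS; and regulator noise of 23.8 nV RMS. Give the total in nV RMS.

Uncorrelated sources add in power (mean-square): V_tot = √(ΣV_i²)
V_tot = √[(1.17×10⁻⁸)² + (1.58×10⁻⁸)² + (2.38×10⁻⁸)²] = 3.09×10⁻⁸ V = 30.9 nV

30.9 nV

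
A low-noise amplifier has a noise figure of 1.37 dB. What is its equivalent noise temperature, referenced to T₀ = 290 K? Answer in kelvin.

F = 10^(1.37/10) = 1.37088
T_e = (F − 1)·T₀ = (1.37088 − 1) × 290 = 108 K

108 K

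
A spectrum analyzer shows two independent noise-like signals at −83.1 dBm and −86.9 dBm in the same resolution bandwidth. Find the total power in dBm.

−81.6 dBm

Convert to linear, add, convert back:
P₁ = 4.90×10⁻¹² W, P₂ = 2.04×10⁻¹² W
P_tot = 6.94×10⁻¹² W → 10 log₁₀(P_tot / 10⁻³) = −81.6 dBm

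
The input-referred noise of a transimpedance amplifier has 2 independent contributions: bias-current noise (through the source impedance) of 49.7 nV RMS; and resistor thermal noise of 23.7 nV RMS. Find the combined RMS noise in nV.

55.1 nV

Uncorrelated sources add in power (mean-square): V_tot = √(ΣV_i²)
V_tot = √[(4.97×10⁻⁸)² + (2.37×10⁻⁸)²] = 5.51×10⁻⁸ V = 55.1 nV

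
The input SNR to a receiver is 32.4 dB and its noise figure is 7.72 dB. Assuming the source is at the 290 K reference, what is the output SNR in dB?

24.68 dB

By definition F = SNR_in/SNR_out, so in dB: SNR_out = SNR_in − NF
SNR_out = 32.4 − 7.72 = 24.68 dB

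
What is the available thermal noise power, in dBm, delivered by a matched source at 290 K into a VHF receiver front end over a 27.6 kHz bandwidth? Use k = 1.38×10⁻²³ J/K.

P_n = kTB = 1.38×10⁻²³ × 290 × 2.76×10⁴ = 1.10×10⁻¹⁶ W
In dBm: 10 log₁₀(1.10×10⁻¹⁶ / 10⁻³) = −129.6 dBm

−129.6 dBm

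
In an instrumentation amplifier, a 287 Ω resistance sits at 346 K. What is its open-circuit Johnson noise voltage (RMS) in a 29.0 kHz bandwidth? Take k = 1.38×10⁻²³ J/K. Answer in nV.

V_n = √(4kTRB)
4kTRB = 4 × 1.38×10⁻²³ × 346 × 2.87×10² × 2.90×10⁴ = 1.59×10⁻¹³ V²
V_n = √(1.59×10⁻¹³) = 3.99×10⁻⁷ V = 399 nV

399 nV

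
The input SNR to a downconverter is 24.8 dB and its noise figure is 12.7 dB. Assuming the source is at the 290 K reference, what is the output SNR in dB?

By definition F = SNR_in/SNR_out, so in dB: SNR_out = SNR_in − NF
SNR_out = 24.8 − 12.7 = 12.1 dB

12.1 dB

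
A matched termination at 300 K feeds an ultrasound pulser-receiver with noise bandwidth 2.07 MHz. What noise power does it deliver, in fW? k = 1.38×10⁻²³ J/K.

P_n = kTB = 1.38×10⁻²³ × 300 × 2.07×10⁶ = 8.57×10⁻¹⁵ W = 8.57 fW

8.57 fW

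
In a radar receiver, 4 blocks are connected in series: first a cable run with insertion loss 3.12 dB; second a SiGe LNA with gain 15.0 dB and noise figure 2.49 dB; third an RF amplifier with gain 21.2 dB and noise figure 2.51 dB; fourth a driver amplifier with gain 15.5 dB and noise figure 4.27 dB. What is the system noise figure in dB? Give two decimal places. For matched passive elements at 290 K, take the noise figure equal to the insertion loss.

5.67 dB

Convert to linear (a loss of L dB is a gain of −L dB): F_i = 10^(NF_i/10), G_i = 10^(G_i,dB/10)
  Stage 1: F_1 = 10^(3.12/10) = 2.051, G_1 = 10^(−3.12/10) = 0.4875
  Stage 2: F_2 = 10^(2.49/10) = 1.774, G_2 = 10^(15.0/10) = 31.62
  Stage 3: F_3 = 10^(2.51/10) = 1.782, G_3 = 10^(21.2/10) = 131.8
  Stage 4: F_4 = 10^(4.27/10) = 2.673, G_4 = 10^(15.5/10) = 35.48
Friis cascade:
  F = 2.051 + (1.774 − 1)/0.4875 + (1.782 − 1)/15.42 + (2.673 − 1)/2032 = 3.691
NF = 10 log₁₀(3.691) = 5.67 dB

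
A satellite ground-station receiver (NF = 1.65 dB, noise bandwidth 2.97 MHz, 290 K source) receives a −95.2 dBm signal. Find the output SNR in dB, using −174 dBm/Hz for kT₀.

Noise floor: N = −174 + 10 log₁₀(B) + NF
10 log₁₀(2.97×10⁶) = 64.73 dB
N = −174 + 64.73 + 1.65 = −107.62 dBm
SNR = P_sig − N = −95.2 − (−107.62) = 12.42 dB → 12.4 dB

12.4 dB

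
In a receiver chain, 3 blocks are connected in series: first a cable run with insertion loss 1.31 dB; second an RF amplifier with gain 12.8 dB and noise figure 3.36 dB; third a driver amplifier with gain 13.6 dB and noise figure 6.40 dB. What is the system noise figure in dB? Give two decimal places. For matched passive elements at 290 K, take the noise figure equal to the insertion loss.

5.01 dB

Convert to linear (a loss of L dB is a gain of −L dB): F_i = 10^(NF_i/10), G_i = 10^(G_i,dB/10)
  Stage 1: F_1 = 10^(1.31/10) = 1.352, G_1 = 10^(−1.31/10) = 0.7396
  Stage 2: F_2 = 10^(3.36/10) = 2.168, G_2 = 10^(12.8/10) = 19.05
  Stage 3: F_3 = 10^(6.40/10) = 4.365, G_3 = 10^(13.6/10) = 22.91
Friis cascade:
  F = 1.352 + (2.168 − 1)/0.7396 + (4.365 − 1)/14.09 = 3.170
NF = 10 log₁₀(3.170) = 5.01 dB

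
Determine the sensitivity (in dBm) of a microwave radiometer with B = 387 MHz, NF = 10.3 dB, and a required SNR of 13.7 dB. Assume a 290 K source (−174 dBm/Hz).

Sensitivity = −174 + 10 log₁₀(B) + NF + SNR_min
= −174 + 85.88 + 10.3 + 13.7
= −64.12 dBm → −64.1 dBm

−64.1 dBm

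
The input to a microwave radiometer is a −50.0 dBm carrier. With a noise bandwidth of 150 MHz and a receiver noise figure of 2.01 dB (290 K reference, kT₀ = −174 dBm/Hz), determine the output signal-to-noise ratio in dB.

Noise floor: N = −174 + 10 log₁₀(B) + NF
10 log₁₀(1.50×10⁸) = 81.76 dB
N = −174 + 81.76 + 2.01 = −90.23 dBm
SNR = P_sig − N = −50.0 − (−90.23) = 40.23 dB → 40.2 dB

40.2 dB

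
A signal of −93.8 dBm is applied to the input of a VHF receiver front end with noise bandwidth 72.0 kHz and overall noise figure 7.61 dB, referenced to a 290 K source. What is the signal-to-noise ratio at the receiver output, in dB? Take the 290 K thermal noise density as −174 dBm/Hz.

24.0 dB

Noise floor: N = −174 + 10 log₁₀(B) + NF
10 log₁₀(7.20×10⁴) = 48.57 dB
N = −174 + 48.57 + 7.61 = −117.82 dBm
SNR = P_sig − N = −93.8 − (−117.82) = 24.02 dB → 24.0 dB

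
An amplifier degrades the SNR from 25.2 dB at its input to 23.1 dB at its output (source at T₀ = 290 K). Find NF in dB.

2.1 dB

NF (dB) = SNR_in(dB) − SNR_out(dB) when the source is at T₀
NF = 25.2 − 23.1 = 2.1 dB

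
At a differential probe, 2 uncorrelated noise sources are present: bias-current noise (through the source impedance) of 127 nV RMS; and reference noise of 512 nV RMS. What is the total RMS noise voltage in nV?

528 nV

Uncorrelated sources add in power (mean-square): V_tot = √(ΣV_i²)
V_tot = √[(1.27×10⁻⁷)² + (5.12×10⁻⁷)²] = 5.28×10⁻⁷ V = 528 nV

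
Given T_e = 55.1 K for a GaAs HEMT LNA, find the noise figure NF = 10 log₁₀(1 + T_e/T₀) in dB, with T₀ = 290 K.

F = 1 + T_e/T₀ = 1 + 55.1/290 = 1.19
NF = 10 log₁₀(1.19) = 0.755 dB

0.755 dB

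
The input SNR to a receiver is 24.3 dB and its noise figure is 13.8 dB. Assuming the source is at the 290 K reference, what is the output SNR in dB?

10.5 dB

By definition F = SNR_in/SNR_out, so in dB: SNR_out = SNR_in − NF
SNR_out = 24.3 − 13.8 = 10.5 dB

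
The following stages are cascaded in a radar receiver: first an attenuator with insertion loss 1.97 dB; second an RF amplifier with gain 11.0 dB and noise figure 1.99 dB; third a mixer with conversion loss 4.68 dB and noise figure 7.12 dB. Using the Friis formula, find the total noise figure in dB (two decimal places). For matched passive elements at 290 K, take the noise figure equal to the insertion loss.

4.78 dB

Convert to linear (a loss of L dB is a gain of −L dB): F_i = 10^(NF_i/10), G_i = 10^(G_i,dB/10)
  Stage 1: F_1 = 10^(1.97/10) = 1.574, G_1 = 10^(−1.97/10) = 0.6353
  Stage 2: F_2 = 10^(1.99/10) = 1.581, G_2 = 10^(11.0/10) = 12.59
  Stage 3: F_3 = 10^(7.12/10) = 5.152, G_3 = 10^(−4.68/10) = 0.3404
Friis cascade:
  F = 1.574 + (1.581 − 1)/0.6353 + (5.152 − 1)/7.998 = 3.008
NF = 10 log₁₀(3.008) = 4.78 dB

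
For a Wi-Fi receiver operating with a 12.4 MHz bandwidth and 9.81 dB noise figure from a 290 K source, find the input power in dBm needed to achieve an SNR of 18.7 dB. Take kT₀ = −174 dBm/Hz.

Sensitivity = −174 + 10 log₁₀(B) + NF + SNR_min
= −174 + 70.93 + 9.81 + 18.7
= −74.56 dBm → −74.6 dBm

−74.6 dBm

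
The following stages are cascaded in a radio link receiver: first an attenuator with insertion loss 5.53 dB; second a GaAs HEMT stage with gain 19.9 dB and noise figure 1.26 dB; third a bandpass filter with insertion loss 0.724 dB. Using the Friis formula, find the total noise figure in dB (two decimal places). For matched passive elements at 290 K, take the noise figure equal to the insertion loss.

6.80 dB

Convert to linear (a loss of L dB is a gain of −L dB): F_i = 10^(NF_i/10), G_i = 10^(G_i,dB/10)
  Stage 1: F_1 = 10^(5.53/10) = 3.573, G_1 = 10^(−5.53/10) = 0.2799
  Stage 2: F_2 = 10^(1.26/10) = 1.337, G_2 = 10^(19.9/10) = 97.72
  Stage 3: F_3 = 10^(0.724/10) = 1.181, G_3 = 10^(−0.724/10) = 0.8464
Friis cascade:
  F = 3.573 + (1.337 − 1)/0.2799 + (1.181 − 1)/27.35 = 4.782
NF = 10 log₁₀(4.782) = 6.80 dB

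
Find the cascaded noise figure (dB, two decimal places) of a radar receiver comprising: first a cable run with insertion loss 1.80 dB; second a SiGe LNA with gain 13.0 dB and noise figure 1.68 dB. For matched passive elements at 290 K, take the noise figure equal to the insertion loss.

3.48 dB

Convert to linear (a loss of L dB is a gain of −L dB): F_i = 10^(NF_i/10), G_i = 10^(G_i,dB/10)
  Stage 1: F_1 = 10^(1.80/10) = 1.514, G_1 = 10^(−1.80/10) = 0.6607
  Stage 2: F_2 = 10^(1.68/10) = 1.472, G_2 = 10^(13.0/10) = 19.95
Friis cascade:
  F = 1.514 + (1.472 − 1)/0.6607 = 2.228
NF = 10 log₁₀(2.228) = 3.48 dB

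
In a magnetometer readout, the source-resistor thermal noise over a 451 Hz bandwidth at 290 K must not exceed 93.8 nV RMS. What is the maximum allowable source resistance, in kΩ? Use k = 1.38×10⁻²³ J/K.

Johnson–Nyquist: V_n = √(4kTRB) ⇒ R = V_n² / (4kTB)
4kTB = 4 × 1.38×10⁻²³ × 290 × 4.51×10² = 7.22×10⁻¹⁸
R = (9.38×10⁻⁸)² / 7.22×10⁻¹⁸ = 1.22×10³ Ω = 1.22 kΩ

1.22 kΩ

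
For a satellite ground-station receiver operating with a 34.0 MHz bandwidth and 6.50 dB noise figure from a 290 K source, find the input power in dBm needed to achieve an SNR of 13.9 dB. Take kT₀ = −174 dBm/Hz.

Sensitivity = −174 + 10 log₁₀(B) + NF + SNR_min
= −174 + 75.31 + 6.50 + 13.9
= −78.29 dBm → −78.3 dBm

−78.3 dBm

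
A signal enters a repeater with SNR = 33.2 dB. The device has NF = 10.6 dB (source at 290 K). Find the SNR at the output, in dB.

By definition F = SNR_in/SNR_out, so in dB: SNR_out = SNR_in − NF
SNR_out = 33.2 − 10.6 = 22.6 dB

22.6 dB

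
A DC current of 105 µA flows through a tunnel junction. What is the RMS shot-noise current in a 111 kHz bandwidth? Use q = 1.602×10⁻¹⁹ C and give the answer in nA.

I_n = √(2qI·B)
2qI·B = 2 × 1.602×10⁻¹⁹ × 1.05×10⁻⁴ × 1.11×10⁵ = 3.73×10⁻¹⁸ A²
I_n = √(3.73×10⁻¹⁸) = 1.93×10⁻⁹ A = 1.93 nA

1.93 nA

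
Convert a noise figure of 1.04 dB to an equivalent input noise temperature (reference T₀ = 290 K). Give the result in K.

78.5 K

F = 10^(1.04/10) = 1.27057
T_e = (F − 1)·T₀ = (1.27057 − 1) × 290 = 78.5 K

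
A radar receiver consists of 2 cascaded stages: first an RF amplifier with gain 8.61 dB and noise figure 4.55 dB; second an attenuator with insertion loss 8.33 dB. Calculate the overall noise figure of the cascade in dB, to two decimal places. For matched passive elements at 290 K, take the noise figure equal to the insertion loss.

5.62 dB

Convert to linear (a loss of L dB is a gain of −L dB): F_i = 10^(NF_i/10), G_i = 10^(G_i,dB/10)
  Stage 1: F_1 = 10^(4.55/10) = 2.851, G_1 = 10^(8.61/10) = 7.261
  Stage 2: F_2 = 10^(8.33/10) = 6.808, G_2 = 10^(−8.33/10) = 0.1469
Friis cascade:
  F = 2.851 + (6.808 − 1)/7.261 = 3.651
NF = 10 log₁₀(3.651) = 5.62 dB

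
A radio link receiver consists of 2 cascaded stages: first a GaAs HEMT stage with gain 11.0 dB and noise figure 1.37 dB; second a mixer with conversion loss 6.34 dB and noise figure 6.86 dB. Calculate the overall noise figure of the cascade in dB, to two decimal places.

2.25 dB

Convert to linear (a loss of L dB is a gain of −L dB): F_i = 10^(NF_i/10), G_i = 10^(G_i,dB/10)
  Stage 1: F_1 = 10^(1.37/10) = 1.371, G_1 = 10^(11.0/10) = 12.59
  Stage 2: F_2 = 10^(6.86/10) = 4.853, G_2 = 10^(−6.34/10) = 0.2323
Friis cascade:
  F = 1.371 + (4.853 − 1)/12.59 = 1.677
NF = 10 log₁₀(1.677) = 2.25 dB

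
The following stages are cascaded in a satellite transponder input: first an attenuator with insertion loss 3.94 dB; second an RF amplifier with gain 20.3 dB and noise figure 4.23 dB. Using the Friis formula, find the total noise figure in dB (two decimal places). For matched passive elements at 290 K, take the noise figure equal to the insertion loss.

Convert to linear (a loss of L dB is a gain of −L dB): F_i = 10^(NF_i/10), G_i = 10^(G_i,dB/10)
  Stage 1: F_1 = 10^(3.94/10) = 2.477, G_1 = 10^(−3.94/10) = 0.4036
  Stage 2: F_2 = 10^(4.23/10) = 2.649, G_2 = 10^(20.3/10) = 107.2
Friis cascade:
  F = 2.477 + (2.649 − 1)/0.4036 = 6.561
NF = 10 log₁₀(6.561) = 8.17 dB

8.17 dB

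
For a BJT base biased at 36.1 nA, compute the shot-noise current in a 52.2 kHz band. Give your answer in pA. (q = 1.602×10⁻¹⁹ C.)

24.6 pA

I_n = √(2qI·B)
2qI·B = 2 × 1.602×10⁻¹⁹ × 3.61×10⁻⁸ × 5.22×10⁴ = 6.04×10⁻²² A²
I_n = √(6.04×10⁻²²) = 2.46×10⁻¹¹ A = 24.6 pA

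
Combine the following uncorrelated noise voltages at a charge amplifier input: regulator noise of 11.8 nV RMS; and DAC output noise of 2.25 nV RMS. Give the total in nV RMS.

12.0 nV

Uncorrelated sources add in power (mean-square): V_tot = √(ΣV_i²)
V_tot = √[(1.18×10⁻⁸)² + (2.25×10⁻⁹)²] = 1.20×10⁻⁸ V = 12.0 nV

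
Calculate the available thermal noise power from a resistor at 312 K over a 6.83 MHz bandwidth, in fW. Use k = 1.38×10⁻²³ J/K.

P_n = kTB = 1.38×10⁻²³ × 312 × 6.83×10⁶ = 2.94×10⁻¹⁴ W = 29.4 fW

29.4 fW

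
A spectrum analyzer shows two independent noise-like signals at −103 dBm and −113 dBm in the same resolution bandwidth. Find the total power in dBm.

−102.6 dBm

Convert to linear, add, convert back:
P₁ = 5.01×10⁻¹⁴ W, P₂ = 5.01×10⁻¹⁵ W
P_tot = 5.51×10⁻¹⁴ W → 10 log₁₀(P_tot / 10⁻³) = −102.6 dBm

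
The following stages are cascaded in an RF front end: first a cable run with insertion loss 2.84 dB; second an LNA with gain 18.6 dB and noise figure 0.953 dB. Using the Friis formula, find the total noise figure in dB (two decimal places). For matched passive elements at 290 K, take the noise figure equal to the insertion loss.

Convert to linear (a loss of L dB is a gain of −L dB): F_i = 10^(NF_i/10), G_i = 10^(G_i,dB/10)
  Stage 1: F_1 = 10^(2.84/10) = 1.923, G_1 = 10^(−2.84/10) = 0.5200
  Stage 2: F_2 = 10^(0.953/10) = 1.245, G_2 = 10^(18.6/10) = 72.44
Friis cascade:
  F = 1.923 + (1.245 − 1)/0.5200 = 2.395
NF = 10 log₁₀(2.395) = 3.79 dB

3.79 dB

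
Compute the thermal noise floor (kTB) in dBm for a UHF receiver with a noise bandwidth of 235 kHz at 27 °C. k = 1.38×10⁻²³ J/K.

−120.1 dBm

T = 27 °C + 273.15 = 300.15 K
P_n = kTB = 1.38×10⁻²³ × 300.15 × 2.35×10⁵ = 9.73×10⁻¹⁶ W
In dBm: 10 log₁₀(9.73×10⁻¹⁶ / 10⁻³) = −120.1 dBm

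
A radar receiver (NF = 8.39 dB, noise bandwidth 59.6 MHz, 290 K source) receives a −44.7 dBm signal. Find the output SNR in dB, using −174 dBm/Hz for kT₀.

43.2 dB

Noise floor: N = −174 + 10 log₁₀(B) + NF
10 log₁₀(5.96×10⁷) = 77.75 dB
N = −174 + 77.75 + 8.39 = −87.86 dBm
SNR = P_sig − N = −44.7 − (−87.86) = 43.16 dB → 43.2 dB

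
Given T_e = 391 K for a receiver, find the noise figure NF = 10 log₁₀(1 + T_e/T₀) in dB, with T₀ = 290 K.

3.71 dB

F = 1 + T_e/T₀ = 1 + 391/290 = 2.34828
NF = 10 log₁₀(2.34828) = 3.71 dB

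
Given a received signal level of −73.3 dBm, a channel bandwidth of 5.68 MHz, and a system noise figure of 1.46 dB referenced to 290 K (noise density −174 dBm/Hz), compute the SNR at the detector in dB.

31.7 dB

Noise floor: N = −174 + 10 log₁₀(B) + NF
10 log₁₀(5.68×10⁶) = 67.54 dB
N = −174 + 67.54 + 1.46 = −105.00 dBm
SNR = P_sig − N = −73.3 − (−105.00) = 31.70 dB → 31.7 dB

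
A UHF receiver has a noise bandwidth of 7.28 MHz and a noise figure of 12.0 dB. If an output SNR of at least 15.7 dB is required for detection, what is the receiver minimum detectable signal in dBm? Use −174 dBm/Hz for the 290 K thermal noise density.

Sensitivity = −174 + 10 log₁₀(B) + NF + SNR_min
= −174 + 68.62 + 12.0 + 15.7
= −77.68 dBm → −77.7 dBm

−77.7 dBm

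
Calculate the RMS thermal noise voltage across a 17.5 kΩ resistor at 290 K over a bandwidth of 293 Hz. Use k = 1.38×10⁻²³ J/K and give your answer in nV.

286 nV

V_n = √(4kTRB)
4kTRB = 4 × 1.38×10⁻²³ × 290 × 1.75×10⁴ × 2.93×10² = 8.21×10⁻¹⁴ V²
V_n = √(8.21×10⁻¹⁴) = 2.86×10⁻⁷ V = 286 nV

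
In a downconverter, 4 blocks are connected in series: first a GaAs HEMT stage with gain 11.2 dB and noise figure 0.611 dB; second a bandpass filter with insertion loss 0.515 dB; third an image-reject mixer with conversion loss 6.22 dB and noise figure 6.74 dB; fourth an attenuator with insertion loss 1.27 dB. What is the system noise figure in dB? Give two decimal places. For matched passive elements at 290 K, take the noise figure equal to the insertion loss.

2.04 dB

Convert to linear (a loss of L dB is a gain of −L dB): F_i = 10^(NF_i/10), G_i = 10^(G_i,dB/10)
  Stage 1: F_1 = 10^(0.611/10) = 1.151, G_1 = 10^(11.2/10) = 13.18
  Stage 2: F_2 = 10^(0.515/10) = 1.126, G_2 = 10^(−0.515/10) = 0.8882
  Stage 3: F_3 = 10^(6.74/10) = 4.721, G_3 = 10^(−6.22/10) = 0.2388
  Stage 4: F_4 = 10^(1.27/10) = 1.340, G_4 = 10^(−1.27/10) = 0.7464
Friis cascade:
  F = 1.151 + (1.126 − 1)/13.18 + (4.721 − 1)/11.71 + (1.340 − 1)/2.796 = 1.600
NF = 10 log₁₀(1.600) = 2.04 dB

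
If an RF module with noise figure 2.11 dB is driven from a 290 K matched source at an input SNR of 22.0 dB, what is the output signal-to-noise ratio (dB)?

By definition F = SNR_in/SNR_out, so in dB: SNR_out = SNR_in − NF
SNR_out = 22.0 − 2.11 = 19.89 dB

19.89 dB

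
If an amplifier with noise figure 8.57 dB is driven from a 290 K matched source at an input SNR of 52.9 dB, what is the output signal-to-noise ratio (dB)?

44.33 dB

By definition F = SNR_in/SNR_out, so in dB: SNR_out = SNR_in − NF
SNR_out = 52.9 − 8.57 = 44.33 dB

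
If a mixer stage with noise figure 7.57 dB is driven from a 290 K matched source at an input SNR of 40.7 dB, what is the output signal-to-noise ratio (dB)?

33.13 dB

By definition F = SNR_in/SNR_out, so in dB: SNR_out = SNR_in − NF
SNR_out = 40.7 − 7.57 = 33.13 dB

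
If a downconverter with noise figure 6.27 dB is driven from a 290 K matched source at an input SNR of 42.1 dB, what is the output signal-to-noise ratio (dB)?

By definition F = SNR_in/SNR_out, so in dB: SNR_out = SNR_in − NF
SNR_out = 42.1 − 6.27 = 35.83 dB

35.83 dB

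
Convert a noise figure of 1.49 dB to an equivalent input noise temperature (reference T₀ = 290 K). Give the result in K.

119 K

F = 10^(1.49/10) = 1.40929
T_e = (F − 1)·T₀ = (1.40929 − 1) × 290 = 119 K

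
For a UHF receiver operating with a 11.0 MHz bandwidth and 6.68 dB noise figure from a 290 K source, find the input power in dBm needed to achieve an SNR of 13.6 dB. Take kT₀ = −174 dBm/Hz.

−83.3 dBm

Sensitivity = −174 + 10 log₁₀(B) + NF + SNR_min
= −174 + 70.41 + 6.68 + 13.6
= −83.31 dBm → −83.3 dBm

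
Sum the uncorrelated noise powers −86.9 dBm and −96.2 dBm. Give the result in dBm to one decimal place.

−86.4 dBm

Convert to linear, add, convert back:
P₁ = 2.04×10⁻¹² W, P₂ = 2.40×10⁻¹³ W
P_tot = 2.28×10⁻¹² W → 10 log₁₀(P_tot / 10⁻³) = −86.4 dBm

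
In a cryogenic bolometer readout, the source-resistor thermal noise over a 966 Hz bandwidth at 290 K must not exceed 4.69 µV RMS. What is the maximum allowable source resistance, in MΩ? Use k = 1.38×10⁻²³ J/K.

Johnson–Nyquist: V_n = √(4kTRB) ⇒ R = V_n² / (4kTB)
4kTB = 4 × 1.38×10⁻²³ × 290 × 9.66×10² = 1.55×10⁻¹⁷
R = (4.69×10⁻⁶)² / 1.55×10⁻¹⁷ = 1.42×10⁶ Ω = 1.42 MΩ

1.42 MΩ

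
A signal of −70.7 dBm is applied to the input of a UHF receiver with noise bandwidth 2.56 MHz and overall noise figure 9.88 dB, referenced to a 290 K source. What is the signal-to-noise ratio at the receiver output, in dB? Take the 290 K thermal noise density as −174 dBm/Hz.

Noise floor: N = −174 + 10 log₁₀(B) + NF
10 log₁₀(2.56×10⁶) = 64.08 dB
N = −174 + 64.08 + 9.88 = −100.04 dBm
SNR = P_sig − N = −70.7 − (−100.04) = 29.34 dB → 29.3 dB

29.3 dB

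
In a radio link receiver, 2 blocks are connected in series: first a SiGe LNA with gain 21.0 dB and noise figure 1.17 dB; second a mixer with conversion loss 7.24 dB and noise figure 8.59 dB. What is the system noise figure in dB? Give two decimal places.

Convert to linear (a loss of L dB is a gain of −L dB): F_i = 10^(NF_i/10), G_i = 10^(G_i,dB/10)
  Stage 1: F_1 = 10^(1.17/10) = 1.309, G_1 = 10^(21.0/10) = 125.9
  Stage 2: F_2 = 10^(8.59/10) = 7.228, G_2 = 10^(−7.24/10) = 0.1888
Friis cascade:
  F = 1.309 + (7.228 − 1)/125.9 = 1.359
NF = 10 log₁₀(1.359) = 1.33 dB

1.33 dB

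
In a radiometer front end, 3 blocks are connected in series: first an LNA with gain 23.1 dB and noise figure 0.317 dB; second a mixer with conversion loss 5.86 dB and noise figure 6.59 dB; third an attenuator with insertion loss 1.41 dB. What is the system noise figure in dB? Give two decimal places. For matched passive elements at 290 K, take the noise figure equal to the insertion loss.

Convert to linear (a loss of L dB is a gain of −L dB): F_i = 10^(NF_i/10), G_i = 10^(G_i,dB/10)
  Stage 1: F_1 = 10^(0.317/10) = 1.076, G_1 = 10^(23.1/10) = 204.2
  Stage 2: F_2 = 10^(6.59/10) = 4.560, G_2 = 10^(−5.86/10) = 0.2594
  Stage 3: F_3 = 10^(1.41/10) = 1.384, G_3 = 10^(−1.41/10) = 0.7228
Friis cascade:
  F = 1.076 + (4.560 − 1)/204.2 + (1.384 − 1)/52.97 = 1.100
NF = 10 log₁₀(1.100) = 0.42 dB

0.42 dB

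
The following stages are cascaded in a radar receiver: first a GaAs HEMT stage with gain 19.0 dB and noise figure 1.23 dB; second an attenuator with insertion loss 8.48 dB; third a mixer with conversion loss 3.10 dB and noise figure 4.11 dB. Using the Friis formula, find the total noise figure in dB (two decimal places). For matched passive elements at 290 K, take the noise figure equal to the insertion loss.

1.88 dB

Convert to linear (a loss of L dB is a gain of −L dB): F_i = 10^(NF_i/10), G_i = 10^(G_i,dB/10)
  Stage 1: F_1 = 10^(1.23/10) = 1.327, G_1 = 10^(19.0/10) = 79.43
  Stage 2: F_2 = 10^(8.48/10) = 7.047, G_2 = 10^(−8.48/10) = 0.1419
  Stage 3: F_3 = 10^(4.11/10) = 2.576, G_3 = 10^(−3.10/10) = 0.4898
Friis cascade:
  F = 1.327 + (7.047 − 1)/79.43 + (2.576 − 1)/11.27 = 1.543
NF = 10 log₁₀(1.543) = 1.88 dB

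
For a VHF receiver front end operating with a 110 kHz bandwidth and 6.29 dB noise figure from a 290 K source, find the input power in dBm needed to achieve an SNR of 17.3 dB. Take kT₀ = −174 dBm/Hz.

−100.0 dBm

Sensitivity = −174 + 10 log₁₀(B) + NF + SNR_min
= −174 + 50.41 + 6.29 + 17.3
= −100.00 dBm → −100.0 dBm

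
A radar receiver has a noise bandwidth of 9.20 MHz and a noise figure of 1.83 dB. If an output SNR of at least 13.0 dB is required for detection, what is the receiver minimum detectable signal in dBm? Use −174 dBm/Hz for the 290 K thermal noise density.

Sensitivity = −174 + 10 log₁₀(B) + NF + SNR_min
= −174 + 69.64 + 1.83 + 13.0
= −89.53 dBm → −89.5 dBm

−89.5 dBm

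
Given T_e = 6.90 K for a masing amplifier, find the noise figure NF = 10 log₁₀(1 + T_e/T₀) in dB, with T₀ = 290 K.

0.102 dB

F = 1 + T_e/T₀ = 1 + 6.90/290 = 1.02379
NF = 10 log₁₀(1.02379) = 0.102 dB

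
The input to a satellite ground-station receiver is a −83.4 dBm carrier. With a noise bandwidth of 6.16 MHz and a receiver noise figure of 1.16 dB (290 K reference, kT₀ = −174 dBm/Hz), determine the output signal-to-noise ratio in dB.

Noise floor: N = −174 + 10 log₁₀(B) + NF
10 log₁₀(6.16×10⁶) = 67.9 dB
N = −174 + 67.9 + 1.16 = −104.94 dBm
SNR = P_sig − N = −83.4 − (−104.94) = 21.54 dB → 21.5 dB

21.5 dB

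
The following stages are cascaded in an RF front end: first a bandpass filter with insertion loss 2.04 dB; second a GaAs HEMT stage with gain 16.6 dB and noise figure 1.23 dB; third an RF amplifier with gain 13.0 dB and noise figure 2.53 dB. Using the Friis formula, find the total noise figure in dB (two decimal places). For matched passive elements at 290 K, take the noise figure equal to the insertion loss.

Convert to linear (a loss of L dB is a gain of −L dB): F_i = 10^(NF_i/10), G_i = 10^(G_i,dB/10)
  Stage 1: F_1 = 10^(2.04/10) = 1.600, G_1 = 10^(−2.04/10) = 0.6252
  Stage 2: F_2 = 10^(1.23/10) = 1.327, G_2 = 10^(16.6/10) = 45.71
  Stage 3: F_3 = 10^(2.53/10) = 1.791, G_3 = 10^(13.0/10) = 19.95
Friis cascade:
  F = 1.600 + (1.327 − 1)/0.6252 + (1.791 − 1)/28.58 = 2.151
NF = 10 log₁₀(2.151) = 3.33 dB

3.33 dB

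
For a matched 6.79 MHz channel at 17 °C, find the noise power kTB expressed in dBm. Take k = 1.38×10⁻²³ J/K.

−105.7 dBm

T = 17 °C + 273.15 = 290.15 K
P_n = kTB = 1.38×10⁻²³ × 290.15 × 6.79×10⁶ = 2.72×10⁻¹⁴ W
In dBm: 10 log₁₀(2.72×10⁻¹⁴ / 10⁻³) = −105.7 dBm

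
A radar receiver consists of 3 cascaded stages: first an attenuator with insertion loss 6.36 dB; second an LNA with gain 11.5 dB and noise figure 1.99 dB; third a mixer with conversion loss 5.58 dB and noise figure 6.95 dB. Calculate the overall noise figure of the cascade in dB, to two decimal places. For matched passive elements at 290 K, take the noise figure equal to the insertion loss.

9.06 dB

Convert to linear (a loss of L dB is a gain of −L dB): F_i = 10^(NF_i/10), G_i = 10^(G_i,dB/10)
  Stage 1: F_1 = 10^(6.36/10) = 4.325, G_1 = 10^(−6.36/10) = 0.2312
  Stage 2: F_2 = 10^(1.99/10) = 1.581, G_2 = 10^(11.5/10) = 14.13
  Stage 3: F_3 = 10^(6.95/10) = 4.955, G_3 = 10^(−5.58/10) = 0.2767
Friis cascade:
  F = 4.325 + (1.581 − 1)/0.2312 + (4.955 − 1)/3.266 = 8.050
NF = 10 log₁₀(8.050) = 9.06 dB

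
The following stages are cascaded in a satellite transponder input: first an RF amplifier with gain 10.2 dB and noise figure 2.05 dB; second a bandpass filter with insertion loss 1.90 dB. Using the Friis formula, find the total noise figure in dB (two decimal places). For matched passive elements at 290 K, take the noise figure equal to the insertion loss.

2.19 dB

Convert to linear (a loss of L dB is a gain of −L dB): F_i = 10^(NF_i/10), G_i = 10^(G_i,dB/10)
  Stage 1: F_1 = 10^(2.05/10) = 1.603, G_1 = 10^(10.2/10) = 10.47
  Stage 2: F_2 = 10^(1.90/10) = 1.549, G_2 = 10^(−1.90/10) = 0.6457
Friis cascade:
  F = 1.603 + (1.549 − 1)/10.47 = 1.656
NF = 10 log₁₀(1.656) = 2.19 dB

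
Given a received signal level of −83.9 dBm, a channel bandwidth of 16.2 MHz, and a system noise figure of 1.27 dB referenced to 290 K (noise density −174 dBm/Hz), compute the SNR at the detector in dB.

Noise floor: N = −174 + 10 log₁₀(B) + NF
10 log₁₀(1.62×10⁷) = 72.1 dB
N = −174 + 72.1 + 1.27 = −100.63 dBm
SNR = P_sig − N = −83.9 − (−100.63) = 16.73 dB → 16.7 dB

16.7 dB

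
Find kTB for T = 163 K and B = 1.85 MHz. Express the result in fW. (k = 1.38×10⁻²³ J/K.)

P_n = kTB = 1.38×10⁻²³ × 163 × 1.85×10⁶ = 4.16×10⁻¹⁵ W = 4.16 fW

4.16 fW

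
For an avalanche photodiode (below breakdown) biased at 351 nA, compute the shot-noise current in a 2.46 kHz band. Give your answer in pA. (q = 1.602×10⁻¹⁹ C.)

16.6 pA

I_n = √(2qI·B)
2qI·B = 2 × 1.602×10⁻¹⁹ × 3.51×10⁻⁷ × 2.46×10³ = 2.77×10⁻²² A²
I_n = √(2.77×10⁻²²) = 1.66×10⁻¹¹ A = 16.6 pA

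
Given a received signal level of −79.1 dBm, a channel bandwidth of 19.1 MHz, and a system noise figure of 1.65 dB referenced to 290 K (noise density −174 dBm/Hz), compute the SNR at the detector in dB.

Noise floor: N = −174 + 10 log₁₀(B) + NF
10 log₁₀(1.91×10⁷) = 72.81 dB
N = −174 + 72.81 + 1.65 = −99.54 dBm
SNR = P_sig − N = −79.1 − (−99.54) = 20.44 dB → 20.4 dB

20.4 dB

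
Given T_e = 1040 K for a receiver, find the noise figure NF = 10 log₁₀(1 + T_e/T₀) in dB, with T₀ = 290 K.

6.61 dB

F = 1 + T_e/T₀ = 1 + 1040/290 = 4.58621
NF = 10 log₁₀(4.58621) = 6.61 dB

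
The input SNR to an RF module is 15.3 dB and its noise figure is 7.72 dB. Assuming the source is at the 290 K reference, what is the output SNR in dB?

7.58 dB

By definition F = SNR_in/SNR_out, so in dB: SNR_out = SNR_in − NF
SNR_out = 15.3 − 7.72 = 7.58 dB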